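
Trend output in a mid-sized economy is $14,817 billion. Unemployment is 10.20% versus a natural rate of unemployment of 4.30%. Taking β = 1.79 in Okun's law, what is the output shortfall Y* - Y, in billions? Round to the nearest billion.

Output gap = -1.79 × (10.2 - 4.3) = -1.79 × 5.9 = -10.561%.
Actual GDP ≈ 14817 × 0.89439 ≈ 13252 billion, so the shortfall is 14817 - 13252 = 1565 billion.

$1,565 billion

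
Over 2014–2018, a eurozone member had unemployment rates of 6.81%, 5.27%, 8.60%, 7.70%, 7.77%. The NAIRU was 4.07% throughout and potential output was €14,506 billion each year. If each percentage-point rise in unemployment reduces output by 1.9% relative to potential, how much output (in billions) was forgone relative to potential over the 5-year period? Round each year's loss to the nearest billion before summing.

€4,355 billion

Year 2014: gap = -1.9 × (6.81 - 4.07) = -5.206%, loss ≈ 14506 × 5.206/100 ≈ 755.
Year 2015: gap = -1.9 × (5.27 - 4.07) = -2.28%, loss ≈ 14506 × 2.28/100 ≈ 331.
Year 2016: gap = -1.9 × (8.6 - 4.07) = -8.607%, loss ≈ 14506 × 8.607/100 ≈ 1249.
Year 2017: gap = -1.9 × (7.7 - 4.07) = -6.897%, loss ≈ 14506 × 6.897/100 ≈ 1000.
Year 2018: gap = -1.9 × (7.77 - 4.07) = -7.03%, loss ≈ 14506 × 7.03/100 ≈ 1020.
Total lost output = 755 + 331 + 1249 + 1000 + 1020 = 4355 billion.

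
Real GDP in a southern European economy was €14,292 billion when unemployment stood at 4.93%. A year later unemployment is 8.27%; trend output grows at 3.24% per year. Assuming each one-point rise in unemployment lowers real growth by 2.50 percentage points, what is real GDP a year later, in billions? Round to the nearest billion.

€13,562 billion

Δu = 8.27 - 4.93 = 3.34 points.
Okun's law (growth form): g_Y = g_Y* - β × Δu = 3.24 - 2.50 × (3.34) = 3.24 - 8.35 = -5.11%.
Real GDP in the next year = 14292 × (1 - 5.11/100) = 14292 × 0.9489 ≈ 13562 billion.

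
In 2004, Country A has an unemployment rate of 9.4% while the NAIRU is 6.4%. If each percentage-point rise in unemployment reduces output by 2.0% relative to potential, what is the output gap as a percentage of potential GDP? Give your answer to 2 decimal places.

-6.00%

The unemployment gap is 9.4 - 6.4 = 3 percentage points.
Okun's law gives an output gap of -2 × 3 = -6%, i.e. 6.00% below potential.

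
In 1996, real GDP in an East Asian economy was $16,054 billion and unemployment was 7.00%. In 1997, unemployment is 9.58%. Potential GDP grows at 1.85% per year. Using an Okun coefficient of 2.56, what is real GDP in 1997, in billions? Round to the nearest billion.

$15,291 billion

Δu = 9.58 - 7 = 2.58 points.
Okun's law (growth form): g_Y = g_Y* - β × Δu = 1.85 - 2.56 × (2.58) = 1.85 - 6.6048 = -4.7548%.
Real GDP in the next year = 16054 × (1 - 4.7548/100) = 16054 × 0.952452 ≈ 15291 billion.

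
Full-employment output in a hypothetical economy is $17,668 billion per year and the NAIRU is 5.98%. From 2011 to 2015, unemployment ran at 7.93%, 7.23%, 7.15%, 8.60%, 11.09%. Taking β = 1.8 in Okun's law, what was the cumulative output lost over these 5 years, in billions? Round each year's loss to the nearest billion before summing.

Year 2011: gap = -1.8 × (7.93 - 5.98) = -3.51%, loss ≈ 17668 × 3.51/100 ≈ 620.
Year 2012: gap = -1.8 × (7.23 - 5.98) = -2.25%, loss ≈ 17668 × 2.25/100 ≈ 398.
Year 2013: gap = -1.8 × (7.15 - 5.98) = -2.106%, loss ≈ 17668 × 2.106/100 ≈ 372.
Year 2014: gap = -1.8 × (8.6 - 5.98) = -4.716%, loss ≈ 17668 × 4.716/100 ≈ 833.
Year 2015: gap = -1.8 × (11.09 - 5.98) = -9.198%, loss ≈ 17668 × 9.198/100 ≈ 1625.
Total lost output = 620 + 398 + 372 + 833 + 1625 = 3848 billion.

$3,848 billion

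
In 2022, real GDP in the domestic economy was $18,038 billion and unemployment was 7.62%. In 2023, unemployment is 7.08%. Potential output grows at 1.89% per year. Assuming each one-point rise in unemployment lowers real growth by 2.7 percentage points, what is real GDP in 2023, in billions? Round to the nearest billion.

$18,642 billion

Δu = 7.08 - 7.62 = -0.54 points.
Okun's law (growth form): g_Y = g_Y* - β × Δu = 1.89 - 2.7 × (-0.54) = 1.89 + 1.458 = 3.348%.
Real GDP in the next year = 18038 × (1 + 3.348/100) = 18038 × 1.03348 ≈ 18642 billion.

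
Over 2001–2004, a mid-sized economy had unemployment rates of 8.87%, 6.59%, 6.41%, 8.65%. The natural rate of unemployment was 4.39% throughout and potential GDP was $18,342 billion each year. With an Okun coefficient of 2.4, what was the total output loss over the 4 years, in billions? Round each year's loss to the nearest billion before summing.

$5,704 billion

Year 2001: gap = -2.4 × (8.87 - 4.39) = -10.752%, loss ≈ 18342 × 10.752/100 ≈ 1972.
Year 2002: gap = -2.4 × (6.59 - 4.39) = -5.28%, loss ≈ 18342 × 5.28/100 ≈ 968.
Year 2003: gap = -2.4 × (6.41 - 4.39) = -4.848%, loss ≈ 18342 × 4.848/100 ≈ 889.
Year 2004: gap = -2.4 × (8.65 - 4.39) = -10.224%, loss ≈ 18342 × 10.224/100 ≈ 1875.
Total lost output = 1972 + 968 + 889 + 1875 = 5704 billion.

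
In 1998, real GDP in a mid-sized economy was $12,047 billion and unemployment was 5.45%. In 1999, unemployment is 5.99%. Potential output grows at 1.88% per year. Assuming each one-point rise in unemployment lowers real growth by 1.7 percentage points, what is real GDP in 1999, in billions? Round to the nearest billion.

Δu = 5.99 - 5.45 = 0.54 points.
Okun's law (growth form): g_Y = g_Y* - β × Δu = 1.88 - 1.7 × (0.54) = 1.88 - 0.918 = 0.962%.
Real GDP in the next year = 12047 × (1 + 0.962/100) = 12047 × 1.00962 ≈ 12163 billion.

$12,163 billion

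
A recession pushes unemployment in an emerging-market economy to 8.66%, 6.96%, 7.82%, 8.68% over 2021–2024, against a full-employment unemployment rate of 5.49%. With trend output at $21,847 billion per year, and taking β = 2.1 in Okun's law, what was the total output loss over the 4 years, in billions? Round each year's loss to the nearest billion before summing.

$4,661 billion

Year 2021: gap = -2.1 × (8.66 - 5.49) = -6.657%, loss ≈ 21847 × 6.657/100 ≈ 1454.
Year 2022: gap = -2.1 × (6.96 - 5.49) = -3.087%, loss ≈ 21847 × 3.087/100 ≈ 674.
Year 2023: gap = -2.1 × (7.82 - 5.49) = -4.893%, loss ≈ 21847 × 4.893/100 ≈ 1069.
Year 2024: gap = -2.1 × (8.68 - 5.49) = -6.699%, loss ≈ 21847 × 6.699/100 ≈ 1464.
Total lost output = 1454 + 674 + 1069 + 1464 = 4661 billion.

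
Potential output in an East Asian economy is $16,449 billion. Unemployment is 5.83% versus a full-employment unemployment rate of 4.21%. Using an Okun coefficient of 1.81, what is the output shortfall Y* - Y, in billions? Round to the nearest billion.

Output gap = -1.81 × (5.83 - 4.21) = -1.81 × 1.62 = -2.9322%.
Actual GDP ≈ 16449 × 0.970678 ≈ 15967 billion, so the shortfall is 16449 - 15967 = 482 billion.

$482 billion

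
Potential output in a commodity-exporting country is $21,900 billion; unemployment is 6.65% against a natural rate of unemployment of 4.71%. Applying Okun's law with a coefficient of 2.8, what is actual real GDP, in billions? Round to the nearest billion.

$20,710 billion

Unemployment gap = 6.65 - 4.71 = 1.94 points, so the output gap is -2.8 × 1.94 = -5.432%.
Actual GDP = 21900 × (1 - 5.432/100) = 21900 × 0.94568 ≈ 20710 billion.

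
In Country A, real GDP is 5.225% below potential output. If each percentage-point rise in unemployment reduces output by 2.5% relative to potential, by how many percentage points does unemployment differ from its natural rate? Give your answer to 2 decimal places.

Okun's law: output gap = -β × (u - u*), so u - u* = -(output gap)/β.
u - u* = -(-5.225)/2.5 = 2.09 percentage points.

2.09 percentage points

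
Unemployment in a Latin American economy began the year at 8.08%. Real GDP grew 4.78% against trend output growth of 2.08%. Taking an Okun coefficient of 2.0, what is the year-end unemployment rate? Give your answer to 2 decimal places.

6.73%

Growth-rate Okun's law: g_Y = g_Y* - β × Δu, so Δu = (g_Y* - g_Y)/β.
Δu = (2.08 - 4.78)/2.0 = -2.7/2.0 = -1.35 percentage points.
Year-end unemployment = 8.08 - 1.35 = 6.73%.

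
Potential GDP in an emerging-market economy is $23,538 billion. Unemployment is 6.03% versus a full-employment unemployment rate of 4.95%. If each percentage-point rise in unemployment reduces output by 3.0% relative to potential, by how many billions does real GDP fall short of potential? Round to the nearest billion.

$763 billion

Output gap = -3.0 × (6.03 - 4.95) = -3 × 1.08 = -3.24%.
Actual GDP ≈ 23538 × 0.9676 ≈ 22775 billion, so the shortfall is 23538 - 22775 = 763 billion.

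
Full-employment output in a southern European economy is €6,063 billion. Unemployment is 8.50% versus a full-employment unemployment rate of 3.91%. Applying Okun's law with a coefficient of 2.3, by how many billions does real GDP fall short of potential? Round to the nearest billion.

€640 billion

Output gap = -2.3 × (8.5 - 3.91) = -2.3 × 4.59 = -10.557%.
Actual GDP ≈ 6063 × 0.89443 ≈ 5423 billion, so the shortfall is 6063 - 5423 = 640 billion.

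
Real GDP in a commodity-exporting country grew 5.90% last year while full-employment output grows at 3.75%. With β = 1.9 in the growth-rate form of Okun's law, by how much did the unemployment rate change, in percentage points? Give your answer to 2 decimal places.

Growth-rate Okun's law: g_Y = g_Y* - β × Δu, so Δu = (g_Y* - g_Y)/β.
Δu = (3.75 - 5.9)/1.9 = -2.15/1.9 = -1.13 percentage points.

-1.13 percentage points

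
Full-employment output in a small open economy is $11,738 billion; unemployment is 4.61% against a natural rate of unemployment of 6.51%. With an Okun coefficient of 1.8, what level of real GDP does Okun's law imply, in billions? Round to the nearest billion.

Unemployment gap = 4.61 - 6.51 = -1.9 points, so the output gap is -1.8 × (-1.9) = 3.42%.
Actual GDP = 11738 × (1 + 3.42/100) = 11738 × 1.0342 ≈ 12139 billion.

$12,139 billion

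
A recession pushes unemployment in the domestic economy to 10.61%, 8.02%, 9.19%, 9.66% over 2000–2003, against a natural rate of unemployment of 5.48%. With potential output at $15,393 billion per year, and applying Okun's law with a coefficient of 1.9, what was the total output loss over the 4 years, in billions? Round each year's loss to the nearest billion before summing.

Year 2000: gap = -1.9 × (10.61 - 5.48) = -9.747%, loss ≈ 15393 × 9.747/100 ≈ 1500.
Year 2001: gap = -1.9 × (8.02 - 5.48) = -4.826%, loss ≈ 15393 × 4.826/100 ≈ 743.
Year 2002: gap = -1.9 × (9.19 - 5.48) = -7.049%, loss ≈ 15393 × 7.049/100 ≈ 1085.
Year 2003: gap = -1.9 × (9.66 - 5.48) = -7.942%, loss ≈ 15393 × 7.942/100 ≈ 1223.
Total lost output = 1500 + 743 + 1085 + 1223 = 4551 billion.

$4,551 billion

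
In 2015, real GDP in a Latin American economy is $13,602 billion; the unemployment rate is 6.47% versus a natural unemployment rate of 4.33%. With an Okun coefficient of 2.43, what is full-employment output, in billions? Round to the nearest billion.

Unemployment gap = 6.47 - 4.33 = 2.14 points, so output gap = -2.43 × 2.14 = -5.2002%.
Since Y = Y* × (1 + gap/100), Y* = 13602/0.947998 ≈ 14348 billion.

$14,348 billion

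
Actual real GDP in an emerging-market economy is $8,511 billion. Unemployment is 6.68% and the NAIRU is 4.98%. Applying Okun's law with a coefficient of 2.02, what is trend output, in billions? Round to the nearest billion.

$8,814 billion

Unemployment gap = 6.68 - 4.98 = 1.7 points, so output gap = -2.02 × 1.7 = -3.434%.
Since Y = Y* × (1 + gap/100), Y* = 8511/0.96566 ≈ 8814 billion.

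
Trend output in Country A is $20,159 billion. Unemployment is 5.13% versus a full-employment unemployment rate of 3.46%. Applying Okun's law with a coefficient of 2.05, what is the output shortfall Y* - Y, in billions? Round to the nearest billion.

Output gap = -2.05 × (5.13 - 3.46) = -2.05 × 1.67 = -3.4235%.
Actual GDP ≈ 20159 × 0.965765 ≈ 19469 billion, so the shortfall is 20159 - 19469 = 690 billion.

$690 billion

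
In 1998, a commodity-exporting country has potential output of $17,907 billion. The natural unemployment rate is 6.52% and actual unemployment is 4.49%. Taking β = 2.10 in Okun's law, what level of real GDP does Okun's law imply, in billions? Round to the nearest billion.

$18,670 billion

Unemployment gap = 4.49 - 6.52 = -2.03 points, so the output gap is -2.1 × (-2.03) = 4.263%.
Actual GDP = 17907 × (1 + 4.263/100) = 17907 × 1.04263 ≈ 18670 billion.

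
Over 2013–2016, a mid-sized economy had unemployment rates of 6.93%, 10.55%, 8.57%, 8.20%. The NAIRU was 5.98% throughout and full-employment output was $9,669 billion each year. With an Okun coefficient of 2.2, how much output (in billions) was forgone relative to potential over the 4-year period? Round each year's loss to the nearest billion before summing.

Year 2013: gap = -2.2 × (6.93 - 5.98) = -2.09%, loss ≈ 9669 × 2.09/100 ≈ 202.
Year 2014: gap = -2.2 × (10.55 - 5.98) = -10.054%, loss ≈ 9669 × 10.054/100 ≈ 972.
Year 2015: gap = -2.2 × (8.57 - 5.98) = -5.698%, loss ≈ 9669 × 5.698/100 ≈ 551.
Year 2016: gap = -2.2 × (8.2 - 5.98) = -4.884%, loss ≈ 9669 × 4.884/100 ≈ 472.
Total lost output = 202 + 972 + 551 + 472 = 2197 billion.

$2,197 billion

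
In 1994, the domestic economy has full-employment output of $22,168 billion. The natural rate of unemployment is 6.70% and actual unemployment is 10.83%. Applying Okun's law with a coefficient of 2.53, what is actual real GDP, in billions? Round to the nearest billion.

$19,852 billion

Unemployment gap = 10.83 - 6.7 = 4.13 points, so the output gap is -2.53 × 4.13 = -10.4489%.
Actual GDP = 22168 × (1 - 10.4489/100) = 22168 × 0.895511 ≈ 19852 billion.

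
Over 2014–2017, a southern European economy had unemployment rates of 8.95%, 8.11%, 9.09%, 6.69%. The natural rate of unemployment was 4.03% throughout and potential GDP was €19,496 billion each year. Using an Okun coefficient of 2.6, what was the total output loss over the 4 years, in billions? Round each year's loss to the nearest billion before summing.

€8,475 billion

Year 2014: gap = -2.6 × (8.95 - 4.03) = -12.792%, loss ≈ 19496 × 12.792/100 ≈ 2494.
Year 2015: gap = -2.6 × (8.11 - 4.03) = -10.608%, loss ≈ 19496 × 10.608/100 ≈ 2068.
Year 2016: gap = -2.6 × (9.09 - 4.03) = -13.156%, loss ≈ 19496 × 13.156/100 ≈ 2565.
Year 2017: gap = -2.6 × (6.69 - 4.03) = -6.916%, loss ≈ 19496 × 6.916/100 ≈ 1348.
Total lost output = 2494 + 2068 + 2565 + 1348 = 8475 billion.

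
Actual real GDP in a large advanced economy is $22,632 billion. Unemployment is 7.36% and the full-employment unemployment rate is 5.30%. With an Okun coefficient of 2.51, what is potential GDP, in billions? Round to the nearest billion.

Unemployment gap = 7.36 - 5.3 = 2.06 points, so output gap = -2.51 × 2.06 = -5.1706%.
Since Y = Y* × (1 + gap/100), Y* = 22632/0.948294 ≈ 23866 billion.

$23,866 billion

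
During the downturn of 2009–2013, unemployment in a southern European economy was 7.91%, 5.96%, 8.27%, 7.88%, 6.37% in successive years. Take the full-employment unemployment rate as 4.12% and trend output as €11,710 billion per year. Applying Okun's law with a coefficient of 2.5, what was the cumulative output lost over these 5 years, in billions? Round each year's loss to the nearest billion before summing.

€4,624 billion

Year 2009: gap = -2.5 × (7.91 - 4.12) = -9.475%, loss ≈ 11710 × 9.475/100 ≈ 1110.
Year 2010: gap = -2.5 × (5.96 - 4.12) = -4.6%, loss ≈ 11710 × 4.6/100 ≈ 539.
Year 2011: gap = -2.5 × (8.27 - 4.12) = -10.375%, loss ≈ 11710 × 10.375/100 ≈ 1215.
Year 2012: gap = -2.5 × (7.88 - 4.12) = -9.4%, loss ≈ 11710 × 9.4/100 ≈ 1101.
Year 2013: gap = -2.5 × (6.37 - 4.12) = -5.625%, loss ≈ 11710 × 5.625/100 ≈ 659.
Total lost output = 1110 + 539 + 1215 + 1101 + 659 = 4624 billion.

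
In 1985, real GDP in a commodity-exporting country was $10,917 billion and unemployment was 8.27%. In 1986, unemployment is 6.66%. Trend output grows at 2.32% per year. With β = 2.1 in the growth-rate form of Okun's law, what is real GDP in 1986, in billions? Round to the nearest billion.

Δu = 6.66 - 8.27 = -1.61 points.
Okun's law (growth form): g_Y = g_Y* - β × Δu = 2.32 - 2.1 × (-1.61) = 2.32 + 3.381 = 5.701%.
Real GDP in the next year = 10917 × (1 + 5.701/100) = 10917 × 1.05701 ≈ 11539 billion.

$11,539 billion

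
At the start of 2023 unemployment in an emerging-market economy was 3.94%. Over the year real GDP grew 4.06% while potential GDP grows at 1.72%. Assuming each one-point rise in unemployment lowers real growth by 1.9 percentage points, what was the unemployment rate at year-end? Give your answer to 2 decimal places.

2.71%

Growth-rate Okun's law: g_Y = g_Y* - β × Δu, so Δu = (g_Y* - g_Y)/β.
Δu = (1.72 - 4.06)/1.9 = -2.34/1.9 = -1.23 percentage points.
Year-end unemployment = 3.94 - 1.23 = 2.71%.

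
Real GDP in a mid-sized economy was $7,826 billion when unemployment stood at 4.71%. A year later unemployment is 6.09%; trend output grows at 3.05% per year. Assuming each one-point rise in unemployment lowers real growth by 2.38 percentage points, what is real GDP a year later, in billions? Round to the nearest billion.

$7,808 billion

Δu = 6.09 - 4.71 = 1.38 points.
Okun's law (growth form): g_Y = g_Y* - β × Δu = 3.05 - 2.38 × (1.38) = 3.05 - 3.2844 = -0.2344%.
Real GDP in the next year = 7826 × (1 - 0.2344/100) = 7826 × 0.997656 ≈ 7808 billion.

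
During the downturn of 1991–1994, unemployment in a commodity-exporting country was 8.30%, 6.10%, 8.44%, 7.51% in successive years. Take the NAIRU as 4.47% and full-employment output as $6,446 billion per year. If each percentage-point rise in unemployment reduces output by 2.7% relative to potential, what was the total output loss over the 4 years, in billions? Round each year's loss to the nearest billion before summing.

Year 1991: gap = -2.7 × (8.3 - 4.47) = -10.341%, loss ≈ 6446 × 10.341/100 ≈ 667.
Year 1992: gap = -2.7 × (6.1 - 4.47) = -4.401%, loss ≈ 6446 × 4.401/100 ≈ 284.
Year 1993: gap = -2.7 × (8.44 - 4.47) = -10.719%, loss ≈ 6446 × 10.719/100 ≈ 691.
Year 1994: gap = -2.7 × (7.51 - 4.47) = -8.208%, loss ≈ 6446 × 8.208/100 ≈ 529.
Total lost output = 667 + 284 + 691 + 529 = 2171 billion.

$2,171 billion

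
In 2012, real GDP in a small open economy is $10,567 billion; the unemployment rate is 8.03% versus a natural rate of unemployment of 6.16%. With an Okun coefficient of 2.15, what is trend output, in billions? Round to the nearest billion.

$11,010 billion

Unemployment gap = 8.03 - 6.16 = 1.87 points, so output gap = -2.15 × 1.87 = -4.0205%.
Since Y = Y* × (1 + gap/100), Y* = 10567/0.959795 ≈ 11010 billion.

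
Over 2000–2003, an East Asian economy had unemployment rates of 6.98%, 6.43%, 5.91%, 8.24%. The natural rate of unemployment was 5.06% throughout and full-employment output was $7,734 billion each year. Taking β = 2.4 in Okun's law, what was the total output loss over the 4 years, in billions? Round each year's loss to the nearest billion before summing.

$1,358 billion

Year 2000: gap = -2.4 × (6.98 - 5.06) = -4.608%, loss ≈ 7734 × 4.608/100 ≈ 356.
Year 2001: gap = -2.4 × (6.43 - 5.06) = -3.288%, loss ≈ 7734 × 3.288/100 ≈ 254.
Year 2002: gap = -2.4 × (5.91 - 5.06) = -2.04%, loss ≈ 7734 × 2.04/100 ≈ 158.
Year 2003: gap = -2.4 × (8.24 - 5.06) = -7.632%, loss ≈ 7734 × 7.632/100 ≈ 590.
Total lost output = 356 + 254 + 158 + 590 = 1358 billion.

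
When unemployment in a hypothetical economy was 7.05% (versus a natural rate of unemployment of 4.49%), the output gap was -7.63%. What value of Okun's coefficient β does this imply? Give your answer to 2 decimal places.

Okun's law: output gap = -β × (u - u*).
-7.63 = -β × (7.05 - 4.49) = -β × 2.56, so β = 7.63/2.56 = 2.98.

β ≈ 2.98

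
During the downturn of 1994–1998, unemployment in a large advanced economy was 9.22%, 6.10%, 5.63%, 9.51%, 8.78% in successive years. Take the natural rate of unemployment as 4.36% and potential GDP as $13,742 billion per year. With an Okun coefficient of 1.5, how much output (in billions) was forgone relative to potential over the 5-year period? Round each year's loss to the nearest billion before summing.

$3,596 billion

Year 1994: gap = -1.5 × (9.22 - 4.36) = -7.29%, loss ≈ 13742 × 7.29/100 ≈ 1002.
Year 1995: gap = -1.5 × (6.1 - 4.36) = -2.61%, loss ≈ 13742 × 2.61/100 ≈ 359.
Year 1996: gap = -1.5 × (5.63 - 4.36) = -1.905%, loss ≈ 13742 × 1.905/100 ≈ 262.
Year 1997: gap = -1.5 × (9.51 - 4.36) = -7.725%, loss ≈ 13742 × 7.725/100 ≈ 1062.
Year 1998: gap = -1.5 × (8.78 - 4.36) = -6.63%, loss ≈ 13742 × 6.63/100 ≈ 911.
Total lost output = 1002 + 359 + 262 + 1062 + 911 = 3596 billion.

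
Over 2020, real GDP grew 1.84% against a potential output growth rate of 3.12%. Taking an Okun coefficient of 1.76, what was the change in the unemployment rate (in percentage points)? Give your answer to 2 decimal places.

Growth-rate Okun's law: g_Y = g_Y* - β × Δu, so Δu = (g_Y* - g_Y)/β.
Δu = (3.12 - 1.84)/1.76 = 1.28/1.76 = 0.73 percentage points.

0.73 percentage points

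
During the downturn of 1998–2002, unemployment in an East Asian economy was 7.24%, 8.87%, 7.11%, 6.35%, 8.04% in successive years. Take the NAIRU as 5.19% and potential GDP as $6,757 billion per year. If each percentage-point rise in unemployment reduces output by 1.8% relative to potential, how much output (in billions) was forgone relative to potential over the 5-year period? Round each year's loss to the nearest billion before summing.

Year 1998: gap = -1.8 × (7.24 - 5.19) = -3.69%, loss ≈ 6757 × 3.69/100 ≈ 249.
Year 1999: gap = -1.8 × (8.87 - 5.19) = -6.624%, loss ≈ 6757 × 6.624/100 ≈ 448.
Year 2000: gap = -1.8 × (7.11 - 5.19) = -3.456%, loss ≈ 6757 × 3.456/100 ≈ 234.
Year 2001: gap = -1.8 × (6.35 - 5.19) = -2.088%, loss ≈ 6757 × 2.088/100 ≈ 141.
Year 2002: gap = -1.8 × (8.04 - 5.19) = -5.13%, loss ≈ 6757 × 5.13/100 ≈ 347.
Total lost output = 249 + 448 + 234 + 141 + 347 = 1419 billion.

$1,419 billion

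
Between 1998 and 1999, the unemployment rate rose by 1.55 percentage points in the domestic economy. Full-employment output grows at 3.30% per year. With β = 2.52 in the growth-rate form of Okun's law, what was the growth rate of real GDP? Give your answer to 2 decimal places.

Growth-rate Okun's law: g_Y = g_Y* - β × Δu.
g_Y = 3.30 - 2.52 × (1.55) = 3.3 - 3.906 = -0.606%, i.e. -0.61% to 2 d.p.

-0.61%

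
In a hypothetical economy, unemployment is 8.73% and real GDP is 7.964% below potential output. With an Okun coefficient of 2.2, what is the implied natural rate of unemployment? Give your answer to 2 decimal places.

From Okun's law, u - u* = -(output gap)/β = -(-7.964)/2.2 = 3.62 points.
So u* = 8.73 - 3.62 = 5.11%.

5.11%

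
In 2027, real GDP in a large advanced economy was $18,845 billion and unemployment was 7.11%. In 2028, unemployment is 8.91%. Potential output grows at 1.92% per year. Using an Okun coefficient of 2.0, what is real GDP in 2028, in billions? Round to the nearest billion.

Δu = 8.91 - 7.11 = 1.8 points.
Okun's law (growth form): g_Y = g_Y* - β × Δu = 1.92 - 2.0 × (1.80) = 1.92 - 3.6 = -1.68%.
Real GDP in the next year = 18845 × (1 - 1.68/100) = 18845 × 0.9832 ≈ 18528 billion.

$18,528 billion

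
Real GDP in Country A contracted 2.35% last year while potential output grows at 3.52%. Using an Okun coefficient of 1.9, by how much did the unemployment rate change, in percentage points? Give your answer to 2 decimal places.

3.09 percentage points

Growth-rate Okun's law: g_Y = g_Y* - β × Δu, so Δu = (g_Y* - g_Y)/β.
Δu = (3.52 + 2.35)/1.9 = 5.87/1.9 = 3.09 percentage points.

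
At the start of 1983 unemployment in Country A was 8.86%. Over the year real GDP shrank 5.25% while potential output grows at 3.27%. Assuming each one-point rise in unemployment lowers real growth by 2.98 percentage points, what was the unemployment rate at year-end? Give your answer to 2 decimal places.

11.72%

Growth-rate Okun's law: g_Y = g_Y* - β × Δu, so Δu = (g_Y* - g_Y)/β.
Δu = (3.27 + 5.25)/2.98 = 8.52/2.98 = 2.86 percentage points.
Year-end unemployment = 8.86 + 2.86 = 11.72%.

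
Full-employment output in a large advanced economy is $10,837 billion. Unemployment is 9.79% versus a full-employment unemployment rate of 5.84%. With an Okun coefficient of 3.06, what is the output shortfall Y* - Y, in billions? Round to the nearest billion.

$1,310 billion

Output gap = -3.06 × (9.79 - 5.84) = -3.06 × 3.95 = -12.087%.
Actual GDP ≈ 10837 × 0.87913 ≈ 9527 billion, so the shortfall is 10837 - 9527 = 1310 billion.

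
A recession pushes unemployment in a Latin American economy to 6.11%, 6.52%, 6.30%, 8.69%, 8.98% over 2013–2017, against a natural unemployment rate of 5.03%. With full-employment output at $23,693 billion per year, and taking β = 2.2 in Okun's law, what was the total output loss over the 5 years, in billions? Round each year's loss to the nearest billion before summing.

Year 2013: gap = -2.2 × (6.11 - 5.03) = -2.376%, loss ≈ 23693 × 2.376/100 ≈ 563.
Year 2014: gap = -2.2 × (6.52 - 5.03) = -3.278%, loss ≈ 23693 × 3.278/100 ≈ 777.
Year 2015: gap = -2.2 × (6.3 - 5.03) = -2.794%, loss ≈ 23693 × 2.794/100 ≈ 662.
Year 2016: gap = -2.2 × (8.69 - 5.03) = -8.052%, loss ≈ 23693 × 8.052/100 ≈ 1908.
Year 2017: gap = -2.2 × (8.98 - 5.03) = -8.69%, loss ≈ 23693 × 8.69/100 ≈ 2059.
Total lost output = 563 + 777 + 662 + 1908 + 2059 = 5969 billion.

$5,969 billion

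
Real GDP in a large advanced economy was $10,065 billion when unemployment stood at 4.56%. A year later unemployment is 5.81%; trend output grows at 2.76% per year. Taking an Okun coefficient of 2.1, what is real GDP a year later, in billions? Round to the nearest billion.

$10,079 billion

Δu = 5.81 - 4.56 = 1.25 points.
Okun's law (growth form): g_Y = g_Y* - β × Δu = 2.76 - 2.1 × (1.25) = 2.76 - 2.625 = 0.135%.
Real GDP in the next year = 10065 × (1 + 0.135/100) = 10065 × 1.00135 ≈ 10079 billion.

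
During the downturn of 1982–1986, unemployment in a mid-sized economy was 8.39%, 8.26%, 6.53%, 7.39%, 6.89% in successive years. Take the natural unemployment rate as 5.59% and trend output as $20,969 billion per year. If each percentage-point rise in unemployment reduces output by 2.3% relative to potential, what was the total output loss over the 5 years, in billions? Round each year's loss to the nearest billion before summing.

$4,586 billion

Year 1982: gap = -2.3 × (8.39 - 5.59) = -6.44%, loss ≈ 20969 × 6.44/100 ≈ 1350.
Year 1983: gap = -2.3 × (8.26 - 5.59) = -6.141%, loss ≈ 20969 × 6.141/100 ≈ 1288.
Year 1984: gap = -2.3 × (6.53 - 5.59) = -2.162%, loss ≈ 20969 × 2.162/100 ≈ 453.
Year 1985: gap = -2.3 × (7.39 - 5.59) = -4.14%, loss ≈ 20969 × 4.14/100 ≈ 868.
Year 1986: gap = -2.3 × (6.89 - 5.59) = -2.99%, loss ≈ 20969 × 2.99/100 ≈ 627.
Total lost output = 1350 + 1288 + 453 + 868 + 627 = 4586 billion.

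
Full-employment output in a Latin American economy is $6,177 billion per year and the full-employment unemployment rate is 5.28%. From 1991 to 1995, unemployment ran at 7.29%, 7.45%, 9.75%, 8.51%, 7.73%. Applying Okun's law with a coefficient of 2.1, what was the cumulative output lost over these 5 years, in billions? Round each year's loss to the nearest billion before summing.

Year 1991: gap = -2.1 × (7.29 - 5.28) = -4.221%, loss ≈ 6177 × 4.221/100 ≈ 261.
Year 1992: gap = -2.1 × (7.45 - 5.28) = -4.557%, loss ≈ 6177 × 4.557/100 ≈ 281.
Year 1993: gap = -2.1 × (9.75 - 5.28) = -9.387%, loss ≈ 6177 × 9.387/100 ≈ 580.
Year 1994: gap = -2.1 × (8.51 - 5.28) = -6.783%, loss ≈ 6177 × 6.783/100 ≈ 419.
Year 1995: gap = -2.1 × (7.73 - 5.28) = -5.145%, loss ≈ 6177 × 5.145/100 ≈ 318.
Total lost output = 261 + 281 + 580 + 419 + 318 = 1859 billion.

$1,859 billion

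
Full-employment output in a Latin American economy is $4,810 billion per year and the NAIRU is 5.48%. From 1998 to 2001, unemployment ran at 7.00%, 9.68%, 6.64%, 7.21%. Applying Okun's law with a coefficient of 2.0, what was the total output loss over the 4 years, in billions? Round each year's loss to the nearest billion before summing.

Year 1998: gap = -2.0 × (7 - 5.48) = -3.04%, loss ≈ 4810 × 3.04/100 ≈ 146.
Year 1999: gap = -2.0 × (9.68 - 5.48) = -8.4%, loss ≈ 4810 × 8.4/100 ≈ 404.
Year 2000: gap = -2.0 × (6.64 - 5.48) = -2.32%, loss ≈ 4810 × 2.32/100 ≈ 112.
Year 2001: gap = -2.0 × (7.21 - 5.48) = -3.46%, loss ≈ 4810 × 3.46/100 ≈ 166.
Total lost output = 146 + 404 + 112 + 166 = 828 billion.

$828 billion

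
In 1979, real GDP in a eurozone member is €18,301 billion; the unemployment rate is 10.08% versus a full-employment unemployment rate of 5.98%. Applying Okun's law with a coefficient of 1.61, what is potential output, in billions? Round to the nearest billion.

€19,594 billion

Unemployment gap = 10.08 - 5.98 = 4.1 points, so output gap = -1.61 × 4.1 = -6.601%.
Since Y = Y* × (1 + gap/100), Y* = 18301/0.93399 ≈ 19594 billion.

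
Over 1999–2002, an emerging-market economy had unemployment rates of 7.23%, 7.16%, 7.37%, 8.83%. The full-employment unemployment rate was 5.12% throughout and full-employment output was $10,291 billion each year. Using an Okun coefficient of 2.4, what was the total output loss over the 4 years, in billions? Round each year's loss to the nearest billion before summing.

$2,497 billion

Year 1999: gap = -2.4 × (7.23 - 5.12) = -5.064%, loss ≈ 10291 × 5.064/100 ≈ 521.
Year 2000: gap = -2.4 × (7.16 - 5.12) = -4.896%, loss ≈ 10291 × 4.896/100 ≈ 504.
Year 2001: gap = -2.4 × (7.37 - 5.12) = -5.4%, loss ≈ 10291 × 5.4/100 ≈ 556.
Year 2002: gap = -2.4 × (8.83 - 5.12) = -8.904%, loss ≈ 10291 × 8.904/100 ≈ 916.
Total lost output = 521 + 504 + 556 + 916 = 2497 billion.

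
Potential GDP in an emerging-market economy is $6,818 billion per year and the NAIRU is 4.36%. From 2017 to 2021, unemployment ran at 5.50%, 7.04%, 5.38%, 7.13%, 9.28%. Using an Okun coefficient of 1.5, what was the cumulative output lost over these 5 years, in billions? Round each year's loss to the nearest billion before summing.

$1,281 billion

Year 2017: gap = -1.5 × (5.5 - 4.36) = -1.71%, loss ≈ 6818 × 1.71/100 ≈ 117.
Year 2018: gap = -1.5 × (7.04 - 4.36) = -4.02%, loss ≈ 6818 × 4.02/100 ≈ 274.
Year 2019: gap = -1.5 × (5.38 - 4.36) = -1.53%, loss ≈ 6818 × 1.53/100 ≈ 104.
Year 2020: gap = -1.5 × (7.13 - 4.36) = -4.155%, loss ≈ 6818 × 4.155/100 ≈ 283.
Year 2021: gap = -1.5 × (9.28 - 4.36) = -7.38%, loss ≈ 6818 × 7.38/100 ≈ 503.
Total lost output = 117 + 274 + 104 + 283 + 503 = 1281 billion.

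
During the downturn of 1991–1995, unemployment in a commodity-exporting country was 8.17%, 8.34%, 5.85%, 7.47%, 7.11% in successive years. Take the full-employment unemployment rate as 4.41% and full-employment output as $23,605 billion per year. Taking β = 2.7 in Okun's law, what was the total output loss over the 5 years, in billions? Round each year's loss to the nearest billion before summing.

$9,490 billion

Year 1991: gap = -2.7 × (8.17 - 4.41) = -10.152%, loss ≈ 23605 × 10.152/100 ≈ 2396.
Year 1992: gap = -2.7 × (8.34 - 4.41) = -10.611%, loss ≈ 23605 × 10.611/100 ≈ 2505.
Year 1993: gap = -2.7 × (5.85 - 4.41) = -3.888%, loss ≈ 23605 × 3.888/100 ≈ 918.
Year 1994: gap = -2.7 × (7.47 - 4.41) = -8.262%, loss ≈ 23605 × 8.262/100 ≈ 1950.
Year 1995: gap = -2.7 × (7.11 - 4.41) = -7.29%, loss ≈ 23605 × 7.29/100 ≈ 1721.
Total lost output = 2396 + 2505 + 918 + 1950 + 1721 = 9490 billion.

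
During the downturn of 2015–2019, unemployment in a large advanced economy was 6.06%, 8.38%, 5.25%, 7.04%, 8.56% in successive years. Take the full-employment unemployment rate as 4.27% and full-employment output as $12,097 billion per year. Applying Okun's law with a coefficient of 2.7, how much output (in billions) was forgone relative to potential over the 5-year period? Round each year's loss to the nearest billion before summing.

$4,553 billion

Year 2015: gap = -2.7 × (6.06 - 4.27) = -4.833%, loss ≈ 12097 × 4.833/100 ≈ 585.
Year 2016: gap = -2.7 × (8.38 - 4.27) = -11.097%, loss ≈ 12097 × 11.097/100 ≈ 1342.
Year 2017: gap = -2.7 × (5.25 - 4.27) = -2.646%, loss ≈ 12097 × 2.646/100 ≈ 320.
Year 2018: gap = -2.7 × (7.04 - 4.27) = -7.479%, loss ≈ 12097 × 7.479/100 ≈ 905.
Year 2019: gap = -2.7 × (8.56 - 4.27) = -11.583%, loss ≈ 12097 × 11.583/100 ≈ 1401.
Total lost output = 585 + 1342 + 320 + 905 + 1401 = 4553 billion.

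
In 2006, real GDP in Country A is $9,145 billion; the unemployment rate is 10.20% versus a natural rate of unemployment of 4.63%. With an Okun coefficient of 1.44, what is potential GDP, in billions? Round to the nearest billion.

Unemployment gap = 10.2 - 4.63 = 5.57 points, so output gap = -1.44 × 5.57 = -8.0208%.
Since Y = Y* × (1 + gap/100), Y* = 9145/0.919792 ≈ 9942 billion.

$9,942 billion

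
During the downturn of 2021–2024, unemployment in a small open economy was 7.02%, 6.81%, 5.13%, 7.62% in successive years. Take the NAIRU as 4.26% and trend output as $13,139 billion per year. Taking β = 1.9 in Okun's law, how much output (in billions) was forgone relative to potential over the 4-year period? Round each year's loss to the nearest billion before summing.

Year 2021: gap = -1.9 × (7.02 - 4.26) = -5.244%, loss ≈ 13139 × 5.244/100 ≈ 689.
Year 2022: gap = -1.9 × (6.81 - 4.26) = -4.845%, loss ≈ 13139 × 4.845/100 ≈ 637.
Year 2023: gap = -1.9 × (5.13 - 4.26) = -1.653%, loss ≈ 13139 × 1.653/100 ≈ 217.
Year 2024: gap = -1.9 × (7.62 - 4.26) = -6.384%, loss ≈ 13139 × 6.384/100 ≈ 839.
Total lost output = 689 + 637 + 217 + 839 = 2382 billion.

$2,382 billion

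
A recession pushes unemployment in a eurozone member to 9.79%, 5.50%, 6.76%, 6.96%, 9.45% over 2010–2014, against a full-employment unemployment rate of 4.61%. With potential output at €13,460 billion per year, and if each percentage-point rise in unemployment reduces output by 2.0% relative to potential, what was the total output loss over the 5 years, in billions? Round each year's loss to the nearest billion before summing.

€4,149 billion

Year 2010: gap = -2.0 × (9.79 - 4.61) = -10.36%, loss ≈ 13460 × 10.36/100 ≈ 1394.
Year 2011: gap = -2.0 × (5.5 - 4.61) = -1.78%, loss ≈ 13460 × 1.78/100 ≈ 240.
Year 2012: gap = -2.0 × (6.76 - 4.61) = -4.3%, loss ≈ 13460 × 4.3/100 ≈ 579.
Year 2013: gap = -2.0 × (6.96 - 4.61) = -4.7%, loss ≈ 13460 × 4.7/100 ≈ 633.
Year 2014: gap = -2.0 × (9.45 - 4.61) = -9.68%, loss ≈ 13460 × 9.68/100 ≈ 1303.
Total lost output = 1394 + 240 + 579 + 633 + 1303 = 4149 billion.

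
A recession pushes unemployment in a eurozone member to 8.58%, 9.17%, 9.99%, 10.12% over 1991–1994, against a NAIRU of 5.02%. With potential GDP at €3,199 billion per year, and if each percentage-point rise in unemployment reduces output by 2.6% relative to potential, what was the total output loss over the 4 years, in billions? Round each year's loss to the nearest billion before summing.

Year 1991: gap = -2.6 × (8.58 - 5.02) = -9.256%, loss ≈ 3199 × 9.256/100 ≈ 296.
Year 1992: gap = -2.6 × (9.17 - 5.02) = -10.79%, loss ≈ 3199 × 10.79/100 ≈ 345.
Year 1993: gap = -2.6 × (9.99 - 5.02) = -12.922%, loss ≈ 3199 × 12.922/100 ≈ 413.
Year 1994: gap = -2.6 × (10.12 - 5.02) = -13.26%, loss ≈ 3199 × 13.26/100 ≈ 424.
Total lost output = 296 + 345 + 413 + 424 = 1478 billion.

€1,478 billion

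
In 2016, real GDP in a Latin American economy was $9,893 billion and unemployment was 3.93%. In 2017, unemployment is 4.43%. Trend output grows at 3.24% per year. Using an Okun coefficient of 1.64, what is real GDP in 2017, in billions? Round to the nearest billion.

Δu = 4.43 - 3.93 = 0.5 points.
Okun's law (growth form): g_Y = g_Y* - β × Δu = 3.24 - 1.64 × (0.50) = 3.24 - 0.82 = 2.42%.
Real GDP in the next year = 9893 × (1 + 2.42/100) = 9893 × 1.0242 ≈ 10132 billion.

$10,132 billion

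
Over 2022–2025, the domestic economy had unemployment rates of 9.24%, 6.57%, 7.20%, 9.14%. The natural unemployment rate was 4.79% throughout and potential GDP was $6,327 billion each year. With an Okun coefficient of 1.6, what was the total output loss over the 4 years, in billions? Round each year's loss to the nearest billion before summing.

Year 2022: gap = -1.6 × (9.24 - 4.79) = -7.12%, loss ≈ 6327 × 7.12/100 ≈ 450.
Year 2023: gap = -1.6 × (6.57 - 4.79) = -2.848%, loss ≈ 6327 × 2.848/100 ≈ 180.
Year 2024: gap = -1.6 × (7.2 - 4.79) = -3.856%, loss ≈ 6327 × 3.856/100 ≈ 244.
Year 2025: gap = -1.6 × (9.14 - 4.79) = -6.96%, loss ≈ 6327 × 6.96/100 ≈ 440.
Total lost output = 450 + 180 + 244 + 440 = 1314 billion.

$1,314 billion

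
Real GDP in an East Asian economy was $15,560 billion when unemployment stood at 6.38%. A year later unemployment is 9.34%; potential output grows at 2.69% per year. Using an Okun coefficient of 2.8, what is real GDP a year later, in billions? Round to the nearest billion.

Δu = 9.34 - 6.38 = 2.96 points.
Okun's law (growth form): g_Y = g_Y* - β × Δu = 2.69 - 2.8 × (2.96) = 2.69 - 8.288 = -5.598%.
Real GDP in the next year = 15560 × (1 - 5.598/100) = 15560 × 0.94402 ≈ 14689 billion.

$14,689 billion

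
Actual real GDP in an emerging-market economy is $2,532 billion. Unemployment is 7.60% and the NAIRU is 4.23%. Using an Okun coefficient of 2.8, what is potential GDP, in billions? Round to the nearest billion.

$2,796 billion

Unemployment gap = 7.6 - 4.23 = 3.37 points, so output gap = -2.8 × 3.37 = -9.436%.
Since Y = Y* × (1 + gap/100), Y* = 2532/0.90564 ≈ 2796 billion.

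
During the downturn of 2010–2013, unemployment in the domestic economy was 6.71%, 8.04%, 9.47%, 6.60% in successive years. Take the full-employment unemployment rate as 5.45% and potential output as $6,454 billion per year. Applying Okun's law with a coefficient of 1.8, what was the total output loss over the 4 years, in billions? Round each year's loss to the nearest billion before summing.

$1,048 billion

Year 2010: gap = -1.8 × (6.71 - 5.45) = -2.268%, loss ≈ 6454 × 2.268/100 ≈ 146.
Year 2011: gap = -1.8 × (8.04 - 5.45) = -4.662%, loss ≈ 6454 × 4.662/100 ≈ 301.
Year 2012: gap = -1.8 × (9.47 - 5.45) = -7.236%, loss ≈ 6454 × 7.236/100 ≈ 467.
Year 2013: gap = -1.8 × (6.6 - 5.45) = -2.07%, loss ≈ 6454 × 2.07/100 ≈ 134.
Total lost output = 146 + 301 + 467 + 134 = 1048 billion.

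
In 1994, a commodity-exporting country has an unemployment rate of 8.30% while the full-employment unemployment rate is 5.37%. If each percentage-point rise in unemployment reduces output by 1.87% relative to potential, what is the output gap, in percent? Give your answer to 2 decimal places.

The unemployment gap is 8.3 - 5.37 = 2.93 percentage points.
Okun's law gives an output gap of -1.87 × 2.93 = -5.4791%, i.e. 5.48% below potential.

-5.48%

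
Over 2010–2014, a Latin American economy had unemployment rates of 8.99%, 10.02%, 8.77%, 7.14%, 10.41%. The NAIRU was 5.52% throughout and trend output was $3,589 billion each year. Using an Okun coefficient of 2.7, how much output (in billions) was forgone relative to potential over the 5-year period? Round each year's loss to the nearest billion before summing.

Year 2010: gap = -2.7 × (8.99 - 5.52) = -9.369%, loss ≈ 3589 × 9.369/100 ≈ 336.
Year 2011: gap = -2.7 × (10.02 - 5.52) = -12.15%, loss ≈ 3589 × 12.15/100 ≈ 436.
Year 2012: gap = -2.7 × (8.77 - 5.52) = -8.775%, loss ≈ 3589 × 8.775/100 ≈ 315.
Year 2013: gap = -2.7 × (7.14 - 5.52) = -4.374%, loss ≈ 3589 × 4.374/100 ≈ 157.
Year 2014: gap = -2.7 × (10.41 - 5.52) = -13.203%, loss ≈ 3589 × 13.203/100 ≈ 474.
Total lost output = 336 + 436 + 315 + 157 + 474 = 1718 billion.

$1,718 billion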